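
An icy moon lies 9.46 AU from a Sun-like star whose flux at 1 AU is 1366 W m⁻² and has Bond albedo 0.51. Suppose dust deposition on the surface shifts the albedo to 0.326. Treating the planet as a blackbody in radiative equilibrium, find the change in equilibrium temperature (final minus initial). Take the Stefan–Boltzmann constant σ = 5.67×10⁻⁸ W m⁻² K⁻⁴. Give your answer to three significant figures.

Irradiance scales as 1/d², so S = 1366 W m⁻² × (1/9.46)² = 15.26 W m⁻².
Initial: T₁ = [S(1−0.51)/(4σ)]^(1/4) = 75.78 K.
After:  T₂ = [15.26·0.674/(4σ)]^(1/4) = 82.07 K.
ΔT = T₂ − T₁ = 6.287 K.

6.29 K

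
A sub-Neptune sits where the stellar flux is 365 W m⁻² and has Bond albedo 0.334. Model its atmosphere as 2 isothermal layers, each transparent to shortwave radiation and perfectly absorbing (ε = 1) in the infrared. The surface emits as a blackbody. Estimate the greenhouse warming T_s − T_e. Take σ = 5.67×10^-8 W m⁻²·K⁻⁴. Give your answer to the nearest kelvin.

57 K

OLR = S(1−α)/4 = 60.77 W m⁻²; the top layer radiates at T_e = 180.9 K.
Surface: T_s = (3)^¼·T_e = 238.1 K.
So the greenhouse effect raises the surface by 238.1 − 180.9 = 57.19 K.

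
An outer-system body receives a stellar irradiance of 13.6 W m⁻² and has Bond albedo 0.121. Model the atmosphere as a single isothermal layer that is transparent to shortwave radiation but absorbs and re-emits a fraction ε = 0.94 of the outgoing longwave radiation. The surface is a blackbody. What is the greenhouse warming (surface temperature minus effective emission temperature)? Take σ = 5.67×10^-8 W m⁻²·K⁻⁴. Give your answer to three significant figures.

Effective emission temperature (TOA balance): σT_e⁴ = S(1−α)/4 = 2.989 W m⁻² → T_e = 85.21 K.
Surface balance with a leaky layer gives σT_s⁴ = σT_e⁴·2/(2−ε), so T_s = T_e·[2/(2−0.94)]^(1/4) = 99.86 K.
The atmosphere warms the surface by 14.66 K.

14.7 K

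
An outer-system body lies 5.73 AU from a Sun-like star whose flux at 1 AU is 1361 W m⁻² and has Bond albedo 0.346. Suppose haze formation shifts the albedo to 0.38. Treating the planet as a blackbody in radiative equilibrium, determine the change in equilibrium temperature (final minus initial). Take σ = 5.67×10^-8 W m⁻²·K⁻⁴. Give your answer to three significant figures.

-1.39 K

Irradiance scales as 1/d², so S = 1361 W m⁻² × (1/5.73)² = 41.45 W m⁻².
Initial: T₁ = [S(1−0.346)/(4σ)]^(1/4) = 104.6 K.
Final:   T₂ = [S(1−0.38)/(4σ)]^(1/4) = 103.2 K.
Change: 103.2 − 104.6 = -1.386 K.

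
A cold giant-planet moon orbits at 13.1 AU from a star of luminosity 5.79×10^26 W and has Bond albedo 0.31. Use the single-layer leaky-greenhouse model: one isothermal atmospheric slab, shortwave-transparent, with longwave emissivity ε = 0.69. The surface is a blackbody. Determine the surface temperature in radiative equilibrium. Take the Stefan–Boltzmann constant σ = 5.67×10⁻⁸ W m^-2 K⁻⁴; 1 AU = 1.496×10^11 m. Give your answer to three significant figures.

Orbital distance: d = 13.1 AU = 1.960×10^12 m.
S = L/(4πd²) = 12.00 W m^-2.
Effective emission temperature (TOA balance): σT_e⁴ = S(1−α)/4 = 2.069 W m^-2 → T_e = 77.73 K.
For a single slab of emissivity ε, T_s⁴ = 2T_e⁴/(2−ε); thus T_s = 77.73·(1.527)^(1/4) = 86.40 K.

86.4 kelvin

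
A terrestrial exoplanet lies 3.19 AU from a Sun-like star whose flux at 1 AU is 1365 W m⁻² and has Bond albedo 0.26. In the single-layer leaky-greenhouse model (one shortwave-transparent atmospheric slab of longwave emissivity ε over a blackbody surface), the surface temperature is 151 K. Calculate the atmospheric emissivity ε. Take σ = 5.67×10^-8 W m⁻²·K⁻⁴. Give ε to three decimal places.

Flux at the orbit: S = 1365/(3.19)² = 134.1 W m⁻².
First, T_e = [134.1·(1−0.26)/(4σ)]^(1/4) = 144.6 K.
Since (2−ε)/2 = (T_e/T_s)⁴ = 0.8418, ε = 0.3163.

0.316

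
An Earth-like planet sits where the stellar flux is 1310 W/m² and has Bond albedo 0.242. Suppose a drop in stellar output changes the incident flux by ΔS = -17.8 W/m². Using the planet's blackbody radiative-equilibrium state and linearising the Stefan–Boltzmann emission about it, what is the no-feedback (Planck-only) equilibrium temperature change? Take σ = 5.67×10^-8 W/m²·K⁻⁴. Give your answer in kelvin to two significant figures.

The baseline emission temperature is T_e = 257.2 K.
ΔF = Δ[S(1−α)]/4 = (1−0.242)·-17.8/4 = -3.373 W/m².
Linearising σT⁴ gives d(σT⁴)/dT = 4σT_e³ = 3.860 W/m² per K.
ΔT₀ = ΔF/λ_P = -3.373/3.860 = -0.874 K.

-0.87 K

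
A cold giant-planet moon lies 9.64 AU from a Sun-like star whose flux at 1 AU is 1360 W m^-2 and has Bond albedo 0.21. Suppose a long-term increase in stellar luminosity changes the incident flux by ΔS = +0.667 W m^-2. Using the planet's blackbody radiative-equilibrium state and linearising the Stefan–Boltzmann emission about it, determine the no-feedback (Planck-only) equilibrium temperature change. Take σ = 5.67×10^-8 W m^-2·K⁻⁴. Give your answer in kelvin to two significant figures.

Flux at the orbit: S = 1360/(9.64)² = 14.63 W m^-2.
The baseline emission temperature is T_e = 84.50 K.
TOA radiative forcing: ΔF = (1−α)ΔS/4 = 0.79·(+0.667)/4 = 0.1317 W m^-2.
Linearising σT⁴ gives d(σT⁴)/dT = 4σT_e³ = 0.1368 W m^-2 per K.
ΔT₀ = ΔF/λ_P = 0.1317/0.1368 = 0.963 K.

0.96 K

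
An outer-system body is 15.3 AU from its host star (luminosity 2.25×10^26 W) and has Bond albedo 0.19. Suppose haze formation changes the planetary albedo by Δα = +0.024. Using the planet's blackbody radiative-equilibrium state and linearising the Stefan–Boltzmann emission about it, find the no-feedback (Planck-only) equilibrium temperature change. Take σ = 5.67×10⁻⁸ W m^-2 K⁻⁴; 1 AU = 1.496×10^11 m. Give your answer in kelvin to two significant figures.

-0.44 K

Orbital distance: d = 15.3 AU = 2.289×10^12 m.
Flux at the orbit: S = L/(4πd²) = 2.25×10^26/(4π·(2.29×10^12)²) = 3.418 W m^-2.
The baseline emission temperature is T_e = 59.11 K.
The change in absorbed flux is Δ[S(1−α)/4] = −SΔα/4 = -0.02051 W m^-2.
Planck response: λ_P = 4σT_e³ = 4·5.67×10⁻⁸·(59.11)³ = 0.04683 W m^-2/K.
Hence the no-feedback warming is ΔF/(4σT_e³) = -0.438 K.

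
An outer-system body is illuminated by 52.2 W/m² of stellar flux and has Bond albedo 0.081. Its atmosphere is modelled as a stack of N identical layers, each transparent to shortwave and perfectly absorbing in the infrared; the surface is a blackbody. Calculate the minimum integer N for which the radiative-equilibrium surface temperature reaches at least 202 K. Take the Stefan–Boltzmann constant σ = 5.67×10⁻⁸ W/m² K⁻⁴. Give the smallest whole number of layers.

7

OLR = S(1−α)/4 = 11.99 W/m²; the top layer radiates at T_e = 120.6 K.
T_s = (N+1)^(1/4)·T_e ≥ 202 K requires N+1 ≥ (T_s/T_e)⁴ = (202/120.6)⁴ = 7.872.
Rounding up, N = 7.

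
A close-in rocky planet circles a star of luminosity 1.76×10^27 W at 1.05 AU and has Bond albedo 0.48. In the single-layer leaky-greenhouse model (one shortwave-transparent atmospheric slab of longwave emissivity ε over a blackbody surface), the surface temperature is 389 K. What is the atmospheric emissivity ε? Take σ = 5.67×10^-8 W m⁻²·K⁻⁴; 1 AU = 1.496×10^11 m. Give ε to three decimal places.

0.863

Orbital distance: d = 1.05 AU = 1.571×10^11 m.
Flux at the orbit: S = L/(4πd²) = 1.76×10^27/(4π·(1.57×10^11)²) = 5676 W m⁻².
Effective temperature: T_e = [S(1−α)/(4σ)]^(1/4) = 337.8 K.
T_s⁴ = T_e⁴·2/(2−ε) → ε = 2 − 2(T_e/T_s)⁴ = 2 − 2·(337.8/389)⁴ = 0.8633.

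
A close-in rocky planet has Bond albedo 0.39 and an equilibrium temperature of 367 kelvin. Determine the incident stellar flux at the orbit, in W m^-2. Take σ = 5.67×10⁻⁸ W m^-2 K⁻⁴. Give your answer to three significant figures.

From S(1−α)/4 = σT⁴: S = 4σT⁴/(1−α).
The emitted flux is σT⁴ = 1029 W m^-2.
S = 4·1029/0.61 = 6745 W m^-2.

6740 W m^-2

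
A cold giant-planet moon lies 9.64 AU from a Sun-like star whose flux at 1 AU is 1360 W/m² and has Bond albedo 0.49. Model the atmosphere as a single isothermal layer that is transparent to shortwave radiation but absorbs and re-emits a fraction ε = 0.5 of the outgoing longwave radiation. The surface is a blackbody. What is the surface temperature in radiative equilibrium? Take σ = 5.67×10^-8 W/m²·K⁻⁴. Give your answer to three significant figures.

81.4 K

By the inverse-square law, S = 1360/9.64² = 14.63 W/m².
The planet radiates to space at T_e = [S(1−α)/(4σ)]^(1/4) = 75.74 K.
The surface balance (absorbed SW + ε·downward IR = σT_s⁴) with T_a⁴ = T_s⁴/2 reduces to T_s = T_e·[2/(2−ε)]^¼ = 81.39 K.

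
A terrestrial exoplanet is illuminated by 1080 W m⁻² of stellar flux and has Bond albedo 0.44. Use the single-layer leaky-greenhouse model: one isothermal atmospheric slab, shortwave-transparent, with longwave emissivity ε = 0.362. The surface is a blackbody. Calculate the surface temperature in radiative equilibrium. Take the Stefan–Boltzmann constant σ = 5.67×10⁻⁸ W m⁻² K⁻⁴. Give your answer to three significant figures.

At the top of the atmosphere, σT_e⁴ = S(1−α)/4 = 151.2 W m⁻², giving T_e = 227.2 K.
For a single slab of emissivity ε, T_s⁴ = 2T_e⁴/(2−ε); thus T_s = 227.2·(1.221)^(1/4) = 238.9 K.

239 K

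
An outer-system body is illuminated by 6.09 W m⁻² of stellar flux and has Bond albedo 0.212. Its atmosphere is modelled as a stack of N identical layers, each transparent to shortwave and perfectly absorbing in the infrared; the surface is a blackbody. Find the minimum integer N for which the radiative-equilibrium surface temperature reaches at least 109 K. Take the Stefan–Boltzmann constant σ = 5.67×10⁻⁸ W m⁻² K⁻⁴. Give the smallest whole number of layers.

The effective emission temperature is T_e = [S(1−α)/(4σ)]^¼ = 67.82 K.
Since T_s⁴ = (N+1)T_e⁴, we need N ≥ (T_s/T_e)⁴ − 1 = 5.671.
So N ≥ 5.671; the smallest integer is N = 6.

6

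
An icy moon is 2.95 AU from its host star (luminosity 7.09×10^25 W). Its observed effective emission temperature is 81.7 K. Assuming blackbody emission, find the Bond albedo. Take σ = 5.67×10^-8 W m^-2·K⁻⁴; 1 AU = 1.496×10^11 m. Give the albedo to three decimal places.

d = 2.95 × 1.496×10^11 m = 4.413×10^11 m.
S = L/(4πd²) = 28.97 W m^-2.
From σT⁴ = S(1−α)/4 we invert for α: 1−α = 4σT⁴/S.
4σT⁴ = 4·5.67×10⁻⁸·(81.7)⁴ = 10.10 W m^-2.
1−α = 10.10/28.97 = 0.3488, so α = 0.6512.

0.651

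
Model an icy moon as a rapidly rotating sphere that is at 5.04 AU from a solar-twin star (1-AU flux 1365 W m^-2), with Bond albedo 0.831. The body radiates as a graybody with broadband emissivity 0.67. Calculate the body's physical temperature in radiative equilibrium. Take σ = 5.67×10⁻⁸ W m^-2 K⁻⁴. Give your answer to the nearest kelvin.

88 K

By the inverse-square law, S = 1365/5.04² = 53.74 W m^-2.
Averaging over the sphere, the absorbed flux is S(1−α)/4 = 2.270 W m^-2.
Radiative balance εσT⁴ = 2.270 gives T = [2.270/(0.67·σ)]^(1/4) = 87.92 K.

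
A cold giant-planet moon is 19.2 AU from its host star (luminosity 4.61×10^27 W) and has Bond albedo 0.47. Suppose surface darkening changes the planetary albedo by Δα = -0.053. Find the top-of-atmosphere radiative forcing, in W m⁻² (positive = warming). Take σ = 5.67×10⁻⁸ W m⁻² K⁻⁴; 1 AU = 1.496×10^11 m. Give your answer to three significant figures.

Orbital distance: d = 19.2 AU = 2.872×10^12 m.
S = L/(4πd²) = 44.47 W m⁻².
The change in absorbed flux is Δ[S(1−α)/4] = −SΔα/4 = 0.5892 W m⁻².

0.589 W m⁻²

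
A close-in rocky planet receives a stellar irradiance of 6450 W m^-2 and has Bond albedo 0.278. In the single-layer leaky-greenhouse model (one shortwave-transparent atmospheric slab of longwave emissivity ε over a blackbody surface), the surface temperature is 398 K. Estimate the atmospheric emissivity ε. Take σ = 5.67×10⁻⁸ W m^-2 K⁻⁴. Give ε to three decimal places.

0.363

TOA balance gives T_e = 378.5 K.
Since (2−ε)/2 = (T_e/T_s)⁴ = 0.8183, ε = 0.3634.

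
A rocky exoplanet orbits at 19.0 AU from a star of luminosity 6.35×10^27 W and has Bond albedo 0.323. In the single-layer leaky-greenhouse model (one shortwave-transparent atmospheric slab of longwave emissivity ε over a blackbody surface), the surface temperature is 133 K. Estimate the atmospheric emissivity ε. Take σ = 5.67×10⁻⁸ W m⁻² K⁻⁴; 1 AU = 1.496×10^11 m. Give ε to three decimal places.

0.807

d = 19.0 × 1.496×10^11 m = 2.842×10^12 m.
Spreading L over a sphere of radius d: S = 6.35×10^27/(4π·2.84×10^12²) = 62.55 W m⁻².
First, T_e = [62.55·(1−0.323)/(4σ)]^(1/4) = 116.9 K.
T_s⁴ = T_e⁴·2/(2−ε) → ε = 2 − 2(T_e/T_s)⁴ = 2 − 2·(116.9/133)⁴ = 0.8067.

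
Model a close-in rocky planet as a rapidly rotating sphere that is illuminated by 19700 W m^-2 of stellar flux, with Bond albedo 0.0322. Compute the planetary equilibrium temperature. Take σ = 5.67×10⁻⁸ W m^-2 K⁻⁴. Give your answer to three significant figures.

538 kelvin

The planet absorbs (1−α)S over its disc πR² and re-emits over 4πR², so the mean absorbed flux is (1−0.0322)·19700/4 = 4766 W m^-2.
Balancing against σT⁴: T = (4766/5.67×10⁻⁸)^(1/4) = 538.5 K.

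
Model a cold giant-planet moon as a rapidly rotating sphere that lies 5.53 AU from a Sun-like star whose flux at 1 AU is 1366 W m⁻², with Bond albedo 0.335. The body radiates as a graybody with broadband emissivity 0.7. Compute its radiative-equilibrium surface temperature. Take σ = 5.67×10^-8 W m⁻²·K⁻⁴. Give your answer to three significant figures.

By the inverse-square law, S = 1366/5.53² = 44.67 W m⁻².
The planet absorbs (1−α)S over its disc πR² and re-emits over 4πR², so the mean absorbed flux is (1−0.335)·44.67/4 = 7.426 W m⁻².
Radiative balance εσT⁴ = 7.426 gives T = [7.426/(0.7·σ)]^(1/4) = 117.0 K.

117 K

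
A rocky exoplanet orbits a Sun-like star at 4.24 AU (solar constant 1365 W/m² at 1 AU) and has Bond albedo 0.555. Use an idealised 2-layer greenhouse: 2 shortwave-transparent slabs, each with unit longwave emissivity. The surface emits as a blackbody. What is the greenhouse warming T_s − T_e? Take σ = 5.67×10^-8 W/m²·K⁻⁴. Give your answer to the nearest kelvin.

35 K

Irradiance scales as 1/d², so S = 1365 W/m² × (1/4.24)² = 75.93 W/m².
OLR = S(1−α)/4 = 8.447 W/m²; the top layer radiates at T_e = 110.5 K.
T_s = (N+1)^(1/4)·T_e = 145.4 K.
So the greenhouse effect raises the surface by 145.4 − 110.5 = 34.92 K.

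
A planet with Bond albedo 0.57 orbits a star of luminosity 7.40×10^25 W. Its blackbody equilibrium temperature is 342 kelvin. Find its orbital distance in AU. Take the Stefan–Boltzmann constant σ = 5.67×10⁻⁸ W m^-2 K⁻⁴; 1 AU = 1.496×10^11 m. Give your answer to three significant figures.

Energy balance gives S = 4σT⁴/(1−α) = 7216 W m^-2.
From L = 4πd²S, d = √(7.40×10^25/(4π·7216)) = 2.857×10^10 m = 0.1910 AU.

0.191 AU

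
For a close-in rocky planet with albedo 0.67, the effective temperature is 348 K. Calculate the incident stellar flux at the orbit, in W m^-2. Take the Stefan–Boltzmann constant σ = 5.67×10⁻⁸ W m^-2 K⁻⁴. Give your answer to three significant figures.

Invert the energy balance for S: S = 4σT⁴/(1−α).
The emitted flux is σT⁴ = 831.6 W m^-2.
So S = 4×831.6/(1−0.67) = 10080 W m^-2.

10100 W m^-2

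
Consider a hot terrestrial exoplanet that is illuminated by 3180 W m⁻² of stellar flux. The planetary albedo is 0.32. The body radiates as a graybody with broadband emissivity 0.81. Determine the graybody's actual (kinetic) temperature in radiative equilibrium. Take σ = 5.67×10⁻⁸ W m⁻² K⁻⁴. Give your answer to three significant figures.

329 kelvin

The planet absorbs (1−α)S over its disc πR² and re-emits over 4πR², so the mean absorbed flux is (1−0.32)·3180/4 = 540.6 W m⁻².
Equating to εσT⁴ with ε = 0.81: T = (540.6/0.81σ)^(1/4) = 329.4 K.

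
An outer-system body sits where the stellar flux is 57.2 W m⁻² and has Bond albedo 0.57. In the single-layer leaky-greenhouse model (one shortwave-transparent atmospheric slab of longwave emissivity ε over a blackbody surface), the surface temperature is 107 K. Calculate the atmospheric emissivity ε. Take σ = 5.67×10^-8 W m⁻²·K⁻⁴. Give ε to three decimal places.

TOA balance gives T_e = 102.0 K.
T_s⁴ = T_e⁴·2/(2−ε) → ε = 2 − 2(T_e/T_s)⁴ = 2 − 2·(102.0/107)⁴ = 0.3453.

0.345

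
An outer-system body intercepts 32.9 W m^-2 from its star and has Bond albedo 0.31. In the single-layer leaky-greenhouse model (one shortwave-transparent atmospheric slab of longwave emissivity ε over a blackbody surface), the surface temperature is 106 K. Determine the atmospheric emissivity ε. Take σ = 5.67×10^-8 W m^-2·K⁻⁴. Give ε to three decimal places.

0.414

Effective temperature: T_e = [S(1−α)/(4σ)]^(1/4) = 100.0 K.
Inverting T_s⁴ = 2T_e⁴/(2−ε): (T_e/T_s)⁴ = 0.7928, so ε = 2(1 − 0.7928) = 0.4143.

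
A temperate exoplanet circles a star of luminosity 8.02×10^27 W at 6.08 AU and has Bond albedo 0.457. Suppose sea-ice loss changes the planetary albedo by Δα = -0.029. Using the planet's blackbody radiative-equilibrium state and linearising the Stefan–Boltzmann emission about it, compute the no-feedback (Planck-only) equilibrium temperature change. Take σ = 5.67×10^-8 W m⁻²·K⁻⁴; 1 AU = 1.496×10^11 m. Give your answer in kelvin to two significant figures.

Orbital distance: d = 6.08 AU = 9.096×10^11 m.
S = L/(4πd²) = 771.4 W m⁻².
Unperturbed T_e = [771.4·(1−0.457)/(4σ)]^¼ = 207.3 K.
ΔF = −(S/4)Δα = −(771.4/4)×(-0.029) = 5.593 W m⁻².
Planck response: λ_P = 4σT_e³ = 4·5.67×10⁻⁸·(207.3)³ = 2.021 W m⁻²/K.
So ΔT₀ = 5.593/2.021 = 2.77 K.

2.8 kelvin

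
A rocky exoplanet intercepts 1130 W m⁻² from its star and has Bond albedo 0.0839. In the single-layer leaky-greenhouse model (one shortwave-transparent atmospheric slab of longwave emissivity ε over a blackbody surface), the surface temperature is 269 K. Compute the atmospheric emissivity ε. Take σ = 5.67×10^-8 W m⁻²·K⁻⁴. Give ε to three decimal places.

TOA balance gives T_e = 259.9 K.
T_s⁴ = T_e⁴·2/(2−ε) → ε = 2 − 2(T_e/T_s)⁴ = 2 − 2·(259.9/269)⁴ = 0.2566.

0.257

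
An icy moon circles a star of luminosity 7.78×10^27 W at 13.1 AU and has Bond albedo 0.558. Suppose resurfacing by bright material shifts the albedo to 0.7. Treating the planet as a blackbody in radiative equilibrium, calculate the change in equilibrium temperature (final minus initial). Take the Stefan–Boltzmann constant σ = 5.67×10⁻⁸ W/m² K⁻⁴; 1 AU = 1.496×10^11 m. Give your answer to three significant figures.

d = 13.1 × 1.496×10^11 m = 1.960×10^12 m.
Flux at the orbit: S = L/(4πd²) = 7.78×10^27/(4π·(1.96×10^12)²) = 161.2 W/m².
Initial: T₁ = [S(1−0.558)/(4σ)]^(1/4) = 133.1 K.
After:  T₂ = [161.2·0.3/(4σ)]^(1/4) = 120.8 K.
ΔT = T₂ − T₁ = -12.29 K.

-12.3 K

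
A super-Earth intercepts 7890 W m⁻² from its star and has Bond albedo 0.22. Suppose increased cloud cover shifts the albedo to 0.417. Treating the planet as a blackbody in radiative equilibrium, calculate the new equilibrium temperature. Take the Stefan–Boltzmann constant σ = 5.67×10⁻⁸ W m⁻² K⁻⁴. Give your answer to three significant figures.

With the new albedo, S(1−α₂)/4 = 1150 W m⁻², so T₂ = 377.4 K.

377 kelvin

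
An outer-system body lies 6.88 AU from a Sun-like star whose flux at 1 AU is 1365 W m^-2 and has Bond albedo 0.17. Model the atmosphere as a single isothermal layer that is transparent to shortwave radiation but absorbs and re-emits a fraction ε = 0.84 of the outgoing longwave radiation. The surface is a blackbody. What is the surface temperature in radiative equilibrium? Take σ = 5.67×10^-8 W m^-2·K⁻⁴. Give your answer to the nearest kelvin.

116 K

Flux at the orbit: S = 1365/(6.88)² = 28.84 W m^-2.
The planet radiates to space at T_e = [S(1−α)/(4σ)]^(1/4) = 101.4 K.
For a single slab of emissivity ε, T_s⁴ = 2T_e⁴/(2−ε); thus T_s = 101.4·(1.724)^(1/4) = 116.1 K.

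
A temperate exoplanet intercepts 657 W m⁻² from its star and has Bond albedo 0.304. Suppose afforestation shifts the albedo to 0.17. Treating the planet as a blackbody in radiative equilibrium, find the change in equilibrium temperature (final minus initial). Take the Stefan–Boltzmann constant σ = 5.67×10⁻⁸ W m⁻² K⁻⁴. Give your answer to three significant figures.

9.54 kelvin

Initial: T₁ = [S(1−0.304)/(4σ)]^(1/4) = 211.9 K.
Final:   T₂ = [S(1−0.17)/(4σ)]^(1/4) = 221.4 K.
ΔT = T₂ − T₁ = 9.536 K.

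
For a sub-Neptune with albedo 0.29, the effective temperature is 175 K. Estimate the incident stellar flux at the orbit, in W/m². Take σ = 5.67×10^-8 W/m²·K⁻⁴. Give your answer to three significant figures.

300 W/m²

Invert the energy balance for S: S = 4σT⁴/(1−α).
σT⁴ = 5.67×10⁻⁸·(175)⁴ = 53.18 W/m².
S = 4·53.18/0.71 = 299.6 W/m².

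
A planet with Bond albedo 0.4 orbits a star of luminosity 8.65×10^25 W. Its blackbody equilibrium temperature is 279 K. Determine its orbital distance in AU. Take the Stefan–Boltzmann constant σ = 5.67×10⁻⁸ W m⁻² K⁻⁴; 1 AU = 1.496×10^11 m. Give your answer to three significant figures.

The flux needed for this T is 4σT⁴/(1−0.4) = 2290 W m⁻².
From L = 4πd²S, d = √(8.65×10^25/(4π·2290)) = 5.482×10^10 m = 0.3665 AU.

0.366 AU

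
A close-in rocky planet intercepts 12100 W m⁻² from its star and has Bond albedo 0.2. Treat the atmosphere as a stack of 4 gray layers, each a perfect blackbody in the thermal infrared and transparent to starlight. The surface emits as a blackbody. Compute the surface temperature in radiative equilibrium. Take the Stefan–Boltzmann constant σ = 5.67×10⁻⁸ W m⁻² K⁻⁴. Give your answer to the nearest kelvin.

OLR = S(1−α)/4 = 2420 W m⁻²; the top layer radiates at T_e = 454.5 K.
For an N-layer opaque stack, T_s⁴ = (N+1)T_e⁴, hence T_s = (5)^(1/4)×454.5 K = 679.7 K.

680 kelvin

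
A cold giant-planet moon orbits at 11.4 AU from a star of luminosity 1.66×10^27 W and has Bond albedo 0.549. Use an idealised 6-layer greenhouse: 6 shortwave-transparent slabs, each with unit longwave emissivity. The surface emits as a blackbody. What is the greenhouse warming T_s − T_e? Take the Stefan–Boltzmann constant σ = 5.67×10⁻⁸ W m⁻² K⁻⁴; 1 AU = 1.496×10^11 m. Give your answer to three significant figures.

d = 11.4 × 1.496×10^11 m = 1.705×10^12 m.
Flux at the orbit: S = L/(4πd²) = 1.66×10^27/(4π·(1.71×10^12)²) = 45.42 W m⁻².
The effective emission temperature is T_e = [S(1−α)/(4σ)]^¼ = 97.49 K.
T_s = (N+1)^(1/4)·T_e = 158.6 K.
So the greenhouse effect raises the surface by 158.6 − 97.49 = 61.08 K.

61.1 K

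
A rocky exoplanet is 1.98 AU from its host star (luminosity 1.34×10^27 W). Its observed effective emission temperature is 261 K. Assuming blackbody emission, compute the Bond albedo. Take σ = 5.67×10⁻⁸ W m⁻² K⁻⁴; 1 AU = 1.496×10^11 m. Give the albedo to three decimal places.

Orbital distance: d = 1.98 AU = 2.962×10^11 m.
Flux at the orbit: S = L/(4πd²) = 1.34×10^27/(4π·(2.96×10^11)²) = 1215 W m⁻².
Energy balance: S(1−α)/4 = σT⁴, so 1−α = 4σT⁴/S.
σT⁴ = 263.1 W m⁻², so 4σT⁴ = 1052 W m⁻².
1−α = 1052/1215 = 0.8660, so α = 0.1340.

0.134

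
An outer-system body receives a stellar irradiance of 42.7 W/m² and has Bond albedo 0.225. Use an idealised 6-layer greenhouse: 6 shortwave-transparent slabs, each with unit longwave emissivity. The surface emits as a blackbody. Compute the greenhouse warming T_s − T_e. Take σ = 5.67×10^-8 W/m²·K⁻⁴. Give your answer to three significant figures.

OLR = S(1−α)/4 = 8.273 W/m²; the top layer radiates at T_e = 109.9 K.
T_s = (N+1)^(1/4)·T_e = 178.8 K.
Warming: T_s − T_e = 68.86 K.

68.9 K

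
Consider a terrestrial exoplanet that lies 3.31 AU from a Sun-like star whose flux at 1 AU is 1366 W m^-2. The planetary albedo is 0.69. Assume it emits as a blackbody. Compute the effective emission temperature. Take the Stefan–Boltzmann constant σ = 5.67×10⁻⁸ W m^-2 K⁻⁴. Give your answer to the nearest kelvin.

Irradiance scales as 1/d², so S = 1366 W m^-2 × (1/3.31)² = 124.7 W m^-2.
Averaging over the sphere, the absorbed flux is S(1−α)/4 = 9.663 W m^-2.
Set σT⁴ = 9.663 → T = (9.663/σ)^(1/4) = 114.3 K.

114 K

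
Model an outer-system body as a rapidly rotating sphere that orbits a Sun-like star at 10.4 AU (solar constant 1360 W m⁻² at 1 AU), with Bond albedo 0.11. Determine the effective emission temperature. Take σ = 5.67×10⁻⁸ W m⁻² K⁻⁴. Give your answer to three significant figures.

83.8 K

By the inverse-square law, S = 1360/10.4² = 12.57 W m⁻².
Averaging over the sphere, the absorbed flux is S(1−α)/4 = 2.798 W m⁻².
Set σT⁴ = 2.798 → T = (2.798/σ)^(1/4) = 83.81 K.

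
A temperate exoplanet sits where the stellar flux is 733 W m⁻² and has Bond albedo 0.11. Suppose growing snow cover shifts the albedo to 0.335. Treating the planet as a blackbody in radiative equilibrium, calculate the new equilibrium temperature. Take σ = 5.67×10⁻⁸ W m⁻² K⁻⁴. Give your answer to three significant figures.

215 K

T₂ = [S(1−α₂)/(4σ)]^(1/4) = [733.0·0.665/(4σ)]^(1/4) = 215.3 K.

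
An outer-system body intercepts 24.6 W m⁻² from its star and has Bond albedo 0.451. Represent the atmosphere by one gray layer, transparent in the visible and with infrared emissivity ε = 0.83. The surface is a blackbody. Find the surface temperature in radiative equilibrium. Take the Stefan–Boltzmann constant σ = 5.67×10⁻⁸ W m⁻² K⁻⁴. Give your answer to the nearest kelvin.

The planet radiates to space at T_e = [S(1−α)/(4σ)]^(1/4) = 87.84 K.
The surface balance (absorbed SW + ε·downward IR = σT_s⁴) with T_a⁴ = T_s⁴/2 reduces to T_s = T_e·[2/(2−ε)]^¼ = 100.4 K.

100 kelvin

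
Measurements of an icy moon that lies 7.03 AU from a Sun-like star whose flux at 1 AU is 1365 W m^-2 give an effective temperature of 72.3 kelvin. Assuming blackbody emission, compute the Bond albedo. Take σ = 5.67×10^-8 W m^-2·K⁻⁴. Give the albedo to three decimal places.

0.776

By the inverse-square law, S = 1365/7.03² = 27.62 W m^-2.
Energy balance: S(1−α)/4 = σT⁴, so 1−α = 4σT⁴/S.
σT⁴ = 1.549 W m^-2, so 4σT⁴ = 6.197 W m^-2.
1−α = 6.197/27.62 = 0.2244, so α = 0.7756.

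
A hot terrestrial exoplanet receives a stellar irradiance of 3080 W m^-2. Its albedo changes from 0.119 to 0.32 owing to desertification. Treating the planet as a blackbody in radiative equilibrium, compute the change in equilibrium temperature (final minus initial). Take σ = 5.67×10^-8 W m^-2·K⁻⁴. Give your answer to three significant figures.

-20.7 K

Before: T₁ = [3080·0.881/(4σ)]^(1/4) = 330.7 K.
Final:   T₂ = [S(1−0.32)/(4σ)]^(1/4) = 310.0 K.
Change: 310.0 − 330.7 = -20.73 K.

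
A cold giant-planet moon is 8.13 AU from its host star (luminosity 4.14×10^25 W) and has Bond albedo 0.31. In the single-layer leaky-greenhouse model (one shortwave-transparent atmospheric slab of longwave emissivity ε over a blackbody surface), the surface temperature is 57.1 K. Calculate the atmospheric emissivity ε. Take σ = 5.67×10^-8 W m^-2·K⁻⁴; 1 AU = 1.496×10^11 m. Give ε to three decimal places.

d = 8.13 × 1.496×10^11 m = 1.216×10^12 m.
S = L/(4πd²) = 2.227 W m^-2.
Effective temperature: T_e = [S(1−α)/(4σ)]^(1/4) = 51.02 K.
T_s⁴ = T_e⁴·2/(2−ε) → ε = 2 − 2(T_e/T_s)⁴ = 2 − 2·(51.02/57.1)⁴ = 0.7252.

0.725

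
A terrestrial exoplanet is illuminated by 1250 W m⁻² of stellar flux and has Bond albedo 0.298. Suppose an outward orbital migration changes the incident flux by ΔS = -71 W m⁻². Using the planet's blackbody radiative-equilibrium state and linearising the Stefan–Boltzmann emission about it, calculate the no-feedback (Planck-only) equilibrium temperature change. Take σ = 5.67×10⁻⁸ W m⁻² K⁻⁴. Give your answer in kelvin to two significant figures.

-3.5 K

Reference equilibrium: T_e = [S(1−α)/(4σ)]^(1/4) = 249.4 K.
Only a fraction (1−α) is absorbed and it's spread over 4πR², so ΔF = (1−α)ΔS/4 = -12.46 W m⁻².
Linearising σT⁴ gives d(σT⁴)/dT = 4σT_e³ = 3.518 W m⁻² per K.
Hence the no-feedback warming is ΔF/(4σT_e³) = -3.54 K.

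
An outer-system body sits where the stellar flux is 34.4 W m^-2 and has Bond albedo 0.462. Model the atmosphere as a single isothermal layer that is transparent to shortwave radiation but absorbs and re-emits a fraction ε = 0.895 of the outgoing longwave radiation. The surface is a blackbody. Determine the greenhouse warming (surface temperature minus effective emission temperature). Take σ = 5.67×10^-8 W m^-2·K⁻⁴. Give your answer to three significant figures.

The planet radiates to space at T_e = [S(1−α)/(4σ)]^(1/4) = 95.04 K.
For a single slab of emissivity ε, T_s⁴ = 2T_e⁴/(2−ε); thus T_s = 95.04·(1.81)^(1/4) = 110.2 K.
Greenhouse warming: T_s − T_e = 15.20 K.

15.2 K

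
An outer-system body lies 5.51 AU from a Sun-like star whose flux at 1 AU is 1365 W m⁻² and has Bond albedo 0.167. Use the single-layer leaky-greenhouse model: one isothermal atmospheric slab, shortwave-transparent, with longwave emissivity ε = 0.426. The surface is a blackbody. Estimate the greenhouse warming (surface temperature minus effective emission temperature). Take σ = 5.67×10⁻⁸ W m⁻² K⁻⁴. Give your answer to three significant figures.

By the inverse-square law, S = 1365/5.51² = 44.96 W m⁻².
Effective emission temperature (TOA balance): σT_e⁴ = S(1−α)/4 = 9.363 W m⁻² → T_e = 113.4 K.
Surface balance with a leaky layer gives σT_s⁴ = σT_e⁴·2/(2−ε), so T_s = T_e·[2/(2−0.426)]^(1/4) = 120.4 K.
T_s − T_e = 120.4 − 113.4 = 6.996 K.

7.00 kelvin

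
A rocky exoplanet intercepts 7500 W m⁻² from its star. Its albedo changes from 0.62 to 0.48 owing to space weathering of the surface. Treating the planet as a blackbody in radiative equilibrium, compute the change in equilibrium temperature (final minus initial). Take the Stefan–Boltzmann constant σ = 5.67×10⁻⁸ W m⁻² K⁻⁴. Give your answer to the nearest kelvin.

27 K

Initial: T₁ = [S(1−0.62)/(4σ)]^(1/4) = 334.8 K.
With α = 0.48, T₂ = 362.1 K.
Change: 362.1 − 334.8 = 27.31 K.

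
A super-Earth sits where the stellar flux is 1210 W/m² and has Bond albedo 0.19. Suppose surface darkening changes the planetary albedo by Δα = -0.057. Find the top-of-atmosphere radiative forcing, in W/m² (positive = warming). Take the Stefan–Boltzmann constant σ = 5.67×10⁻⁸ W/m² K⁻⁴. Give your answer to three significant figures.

ΔF = −(S/4)Δα = −(1210/4)×(-0.057) = 17.24 W/m².

17.2 W/m²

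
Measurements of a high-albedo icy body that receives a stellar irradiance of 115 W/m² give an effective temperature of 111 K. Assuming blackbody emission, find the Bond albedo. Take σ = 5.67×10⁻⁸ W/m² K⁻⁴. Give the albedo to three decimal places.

0.701

Energy balance: S(1−α)/4 = σT⁴, so 1−α = 4σT⁴/S.
4σT⁴ = 4·5.67×10⁻⁸·(111)⁴ = 34.43 W/m².
1−α = 34.43/115.0 = 0.2994, so α = 0.7006.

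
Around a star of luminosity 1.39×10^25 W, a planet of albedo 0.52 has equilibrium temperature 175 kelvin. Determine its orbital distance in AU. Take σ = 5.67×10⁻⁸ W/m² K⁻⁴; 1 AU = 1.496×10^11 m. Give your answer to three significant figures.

Energy balance gives S = 4σT⁴/(1−α) = 443.2 W/m².
S = L/(4πd²) → d = √(L/4πS) = √(1.39×10^25/(4π·443.2)) = 4.996×10^10 m = 0.3340 AU.

0.334 AU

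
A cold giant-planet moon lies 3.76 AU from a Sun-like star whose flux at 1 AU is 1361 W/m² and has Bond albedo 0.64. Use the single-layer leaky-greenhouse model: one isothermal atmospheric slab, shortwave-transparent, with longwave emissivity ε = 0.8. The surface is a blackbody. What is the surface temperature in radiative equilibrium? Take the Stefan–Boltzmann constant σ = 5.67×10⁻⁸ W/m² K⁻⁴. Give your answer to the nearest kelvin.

Irradiance scales as 1/d², so S = 1361 W/m² × (1/3.76)² = 96.27 W/m².
The planet radiates to space at T_e = [S(1−α)/(4σ)]^(1/4) = 111.2 K.
Surface balance with a leaky layer gives σT_s⁴ = σT_e⁴·2/(2−ε), so T_s = T_e·[2/(2−0.8)]^(1/4) = 126.3 K.

126 kelvin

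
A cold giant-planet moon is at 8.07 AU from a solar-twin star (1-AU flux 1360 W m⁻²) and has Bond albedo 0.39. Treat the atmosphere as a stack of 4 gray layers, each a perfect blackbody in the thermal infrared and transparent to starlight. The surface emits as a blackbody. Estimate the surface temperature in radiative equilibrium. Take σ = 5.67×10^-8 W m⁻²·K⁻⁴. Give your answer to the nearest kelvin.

129 K

By the inverse-square law, S = 1360/8.07² = 20.88 W m⁻².
The effective emission temperature is T_e = [S(1−α)/(4σ)]^¼ = 86.57 K.
Layer-by-layer balance gives σT_s⁴ = (N+1)σT_e⁴, so T_s = 5^¼·86.57 = 129.5 K.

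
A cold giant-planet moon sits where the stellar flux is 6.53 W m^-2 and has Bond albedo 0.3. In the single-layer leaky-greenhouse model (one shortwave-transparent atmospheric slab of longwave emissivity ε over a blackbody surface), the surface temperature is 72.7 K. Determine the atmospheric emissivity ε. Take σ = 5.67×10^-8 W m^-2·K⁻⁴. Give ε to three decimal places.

0.557

Effective temperature: T_e = [S(1−α)/(4σ)]^(1/4) = 67.00 K.
T_s⁴ = T_e⁴·2/(2−ε) → ε = 2 − 2(T_e/T_s)⁴ = 2 − 2·(67.00/72.7)⁴ = 0.5570.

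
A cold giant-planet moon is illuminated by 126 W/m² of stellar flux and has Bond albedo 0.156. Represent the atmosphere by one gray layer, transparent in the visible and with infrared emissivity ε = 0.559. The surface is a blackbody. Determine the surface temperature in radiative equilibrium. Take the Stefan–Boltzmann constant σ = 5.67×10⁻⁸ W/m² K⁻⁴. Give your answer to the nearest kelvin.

160 K

At the top of the atmosphere, σT_e⁴ = S(1−α)/4 = 26.59 W/m², giving T_e = 147.2 K.
The surface balance (absorbed SW + ε·downward IR = σT_s⁴) with T_a⁴ = T_s⁴/2 reduces to T_s = T_e·[2/(2−ε)]^¼ = 159.7 K.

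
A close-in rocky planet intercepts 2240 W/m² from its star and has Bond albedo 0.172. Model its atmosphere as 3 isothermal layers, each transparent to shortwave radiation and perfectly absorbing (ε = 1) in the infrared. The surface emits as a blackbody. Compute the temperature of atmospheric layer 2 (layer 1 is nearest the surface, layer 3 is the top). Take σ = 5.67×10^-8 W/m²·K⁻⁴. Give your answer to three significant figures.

OLR = S(1−α)/4 = 463.7 W/m²; the top layer radiates at T_e = 300.7 K.
Each opaque layer satisfies 2T_j⁴ = T_{j−1}⁴ + T_{j+1}⁴, giving T_k⁴ = (N+1−k)T_e⁴.
T_2 = (2)^(1/4)·300.7 = 357.6 K.

358 kelvin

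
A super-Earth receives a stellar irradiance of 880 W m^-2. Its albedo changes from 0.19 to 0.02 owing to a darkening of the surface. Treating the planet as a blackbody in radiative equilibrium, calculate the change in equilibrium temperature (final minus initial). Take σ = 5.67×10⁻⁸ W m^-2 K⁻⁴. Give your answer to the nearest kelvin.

Before: T₁ = [880.0·0.81/(4σ)]^(1/4) = 236.8 K.
With α = 0.02, T₂ = 248.3 K.
Change: 248.3 − 236.8 = 11.55 K.

12 K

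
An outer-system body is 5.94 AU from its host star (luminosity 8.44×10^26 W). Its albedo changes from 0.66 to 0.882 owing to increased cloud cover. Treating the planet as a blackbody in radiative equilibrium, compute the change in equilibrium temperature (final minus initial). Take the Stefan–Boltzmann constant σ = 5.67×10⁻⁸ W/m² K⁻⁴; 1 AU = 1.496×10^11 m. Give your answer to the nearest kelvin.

Orbital distance: d = 5.94 AU = 8.886×10^11 m.
Flux at the orbit: S = L/(4πd²) = 8.44×10^26/(4π·(8.89×10^11)²) = 85.05 W/m².
Initial: T₁ = [S(1−0.66)/(4σ)]^(1/4) = 106.3 K.
Final:   T₂ = [S(1−0.882)/(4σ)]^(1/4) = 81.56 K.
Change: 81.56 − 106.3 = -24.70 K.

-25 K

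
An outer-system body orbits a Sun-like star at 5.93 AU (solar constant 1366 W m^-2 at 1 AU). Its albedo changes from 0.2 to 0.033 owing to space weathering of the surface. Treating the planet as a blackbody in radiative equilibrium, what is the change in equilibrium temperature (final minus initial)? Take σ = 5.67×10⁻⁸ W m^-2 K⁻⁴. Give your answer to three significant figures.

Flux at the orbit: S = 1366/(5.93)² = 38.85 W m^-2.
With α = 0.2, T₁ = 108.2 K.
After:  T₂ = [38.85·0.967/(4σ)]^(1/4) = 113.4 K.
ΔT = T₂ − T₁ = 5.251 K.

5.25 K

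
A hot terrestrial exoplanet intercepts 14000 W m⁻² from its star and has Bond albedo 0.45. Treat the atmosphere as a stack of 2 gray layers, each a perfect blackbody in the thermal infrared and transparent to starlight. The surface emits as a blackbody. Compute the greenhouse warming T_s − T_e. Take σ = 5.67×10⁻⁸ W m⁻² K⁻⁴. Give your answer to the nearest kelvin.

Top-of-atmosphere balance: σT_e⁴ = S(1−α)/4 = 1925 W m⁻² → T_e = 429.3 K.
Surface: T_s = (3)^¼·T_e = 564.9 K.
So the greenhouse effect raises the surface by 564.9 − 429.3 = 135.7 K.

136 kelvin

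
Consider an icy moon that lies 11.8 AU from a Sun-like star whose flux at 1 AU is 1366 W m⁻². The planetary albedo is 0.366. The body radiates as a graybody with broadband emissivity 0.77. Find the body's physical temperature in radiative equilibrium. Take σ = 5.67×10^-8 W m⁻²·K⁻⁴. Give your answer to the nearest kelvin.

By the inverse-square law, S = 1366/11.8² = 9.810 W m⁻².
Averaging over the sphere, the absorbed flux is S(1−α)/4 = 1.555 W m⁻².
Radiative balance εσT⁴ = 1.555 gives T = [1.555/(0.77·σ)]^(1/4) = 77.25 K.

77 kelvin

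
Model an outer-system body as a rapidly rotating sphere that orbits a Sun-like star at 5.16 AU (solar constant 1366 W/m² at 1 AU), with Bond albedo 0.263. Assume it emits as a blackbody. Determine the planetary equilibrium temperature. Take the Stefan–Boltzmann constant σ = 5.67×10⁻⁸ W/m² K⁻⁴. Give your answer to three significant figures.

114 kelvin

Flux at the orbit: S = 1366/(5.16)² = 51.30 W/m².
Averaging over the sphere, the absorbed flux is S(1−α)/4 = 9.453 W/m².
Set σT⁴ = 9.453 → T = (9.453/σ)^(1/4) = 113.6 K.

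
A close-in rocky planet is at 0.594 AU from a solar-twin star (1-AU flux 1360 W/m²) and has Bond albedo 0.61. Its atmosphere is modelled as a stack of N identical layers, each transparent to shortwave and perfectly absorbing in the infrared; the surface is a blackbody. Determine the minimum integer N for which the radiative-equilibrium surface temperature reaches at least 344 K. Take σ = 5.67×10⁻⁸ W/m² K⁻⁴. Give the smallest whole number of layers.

2

Irradiance scales as 1/d², so S = 1360 W/m² × (1/0.594)² = 3854 W/m².
Top-of-atmosphere balance: σT_e⁴ = S(1−α)/4 = 375.8 W/m² → T_e = 285.3 K.
T_s = (N+1)^(1/4)·T_e ≥ 344 K requires N+1 ≥ (T_s/T_e)⁴ = (344/285.3)⁴ = 2.113.
Rounding up, N = 2.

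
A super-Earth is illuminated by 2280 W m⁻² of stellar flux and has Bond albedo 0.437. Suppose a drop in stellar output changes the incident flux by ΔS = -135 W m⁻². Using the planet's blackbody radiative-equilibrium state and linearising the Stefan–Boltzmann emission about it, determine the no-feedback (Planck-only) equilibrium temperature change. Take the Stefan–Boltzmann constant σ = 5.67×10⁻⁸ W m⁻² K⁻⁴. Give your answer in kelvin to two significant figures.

The baseline emission temperature is T_e = 274.3 K.
Only a fraction (1−α) is absorbed and it's spread over 4πR², so ΔF = (1−α)ΔS/4 = -19.00 W m⁻².
Planck response: λ_P = 4σT_e³ = 4·5.67×10⁻⁸·(274.3)³ = 4.680 W m⁻²/K.
Hence the no-feedback warming is ΔF/(4σT_e³) = -4.06 K.

-4.1 kelvin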